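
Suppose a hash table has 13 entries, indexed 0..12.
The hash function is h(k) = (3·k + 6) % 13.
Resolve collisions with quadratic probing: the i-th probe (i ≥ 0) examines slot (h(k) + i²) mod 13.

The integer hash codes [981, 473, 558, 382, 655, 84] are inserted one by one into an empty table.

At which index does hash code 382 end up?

9

981: h=11 => slot 11
473: h=8 => slot 8
558: h=3 => slot 3
382: h=8, probe 8,9 => slot 9
655: h=8, probe 8,9,12 => slot 12
84: h=11, probe 11,12,2 => slot 2
Table: [-, -, 84, 558, -, -, -, -, 473, 382, -, 981, 655]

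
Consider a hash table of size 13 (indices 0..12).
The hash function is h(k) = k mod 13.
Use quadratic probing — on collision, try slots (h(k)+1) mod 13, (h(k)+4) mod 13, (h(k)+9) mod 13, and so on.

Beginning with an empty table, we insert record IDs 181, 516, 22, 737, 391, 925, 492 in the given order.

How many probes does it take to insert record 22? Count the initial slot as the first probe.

181: h=12 => slot 12
516: h=9 => slot 9
22: h=9, probe 9,10 => slot 10
737: h=9, probe 9,10,0 => slot 0
391: h=1 => slot 1
925: h=2 => slot 2
492: h=11 => slot 11
Table: [737, 391, 925, -, -, -, -, -, -, 516, 22, 492, 181]

2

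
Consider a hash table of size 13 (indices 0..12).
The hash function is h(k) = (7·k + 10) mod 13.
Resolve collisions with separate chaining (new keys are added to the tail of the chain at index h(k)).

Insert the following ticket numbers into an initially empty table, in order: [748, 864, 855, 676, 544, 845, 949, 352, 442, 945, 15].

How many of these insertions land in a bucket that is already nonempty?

3

Insert 748: h=7, bucket 7 empty -> new chain.
Insert 864: h=0, bucket 0 empty -> new chain.
Insert 855: h=2, bucket 2 empty -> new chain.
Insert 676: h=10, bucket 10 empty -> new chain.
Insert 544: h=9, bucket 9 empty -> new chain.
Insert 845: h=10, bucket 10 nonempty -> append to chain.
Insert 949: h=10, bucket 10 nonempty -> append to chain.
Insert 352: h=4, bucket 4 empty -> new chain.
Insert 442: h=10, bucket 10 nonempty -> append to chain.
Insert 945: h=8, bucket 8 empty -> new chain.
Insert 15: h=11, bucket 11 empty -> new chain.
Final buckets:
0: 864
1: ∅
2: 855
3: ∅
4: 352
5: ∅
6: ∅
7: 748
8: 945
9: 544
10: 676 -> 845 -> 949 -> 442
11: 15
12: ∅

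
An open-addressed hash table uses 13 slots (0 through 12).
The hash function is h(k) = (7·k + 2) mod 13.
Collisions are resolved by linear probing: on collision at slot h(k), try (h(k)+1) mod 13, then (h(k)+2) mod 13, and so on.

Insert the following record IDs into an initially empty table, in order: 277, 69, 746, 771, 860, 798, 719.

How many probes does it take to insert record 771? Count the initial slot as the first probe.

3

277: h=4 -> slot 4
69: h=4, probe 4,5 -> slot 5
746: h=11 -> slot 11
771: h=4, probe 4,5,6 -> slot 6
860: h=3 -> slot 3
798: h=11, probe 11,12 -> slot 12
719: h=4, probe 4,5,6,7 -> slot 7
Table: [-, -, -, 860, 277, 69, 771, 719, -, -, -, 746, 798]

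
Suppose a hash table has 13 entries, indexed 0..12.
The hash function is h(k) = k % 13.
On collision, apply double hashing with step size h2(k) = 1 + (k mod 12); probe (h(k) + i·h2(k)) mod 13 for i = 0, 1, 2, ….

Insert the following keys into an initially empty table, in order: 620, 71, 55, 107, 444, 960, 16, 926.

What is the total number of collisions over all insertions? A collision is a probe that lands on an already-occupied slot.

Insert 620: h=9, slot 9 empty → index 9.
Insert 71: h=6, slot 6 empty → index 6.
Insert 55: h=3, slot 3 empty → index 3.
Insert 107: h=3, h2=12, slot 3 occupied → index 2.
Insert 444: h=2, h2=1, slots 2,3 occupied → index 4.
Insert 960: h=11, slot 11 empty → index 11.
Insert 16: h=3, h2=5, slot 3 occupied → index 8.
Insert 926: h=3, h2=3, slots 3,6,9 occupied → index 12.
Table: [∅, ∅, 107, 55, 444, ∅, 71, ∅, 16, 620, ∅, 960, 926]

7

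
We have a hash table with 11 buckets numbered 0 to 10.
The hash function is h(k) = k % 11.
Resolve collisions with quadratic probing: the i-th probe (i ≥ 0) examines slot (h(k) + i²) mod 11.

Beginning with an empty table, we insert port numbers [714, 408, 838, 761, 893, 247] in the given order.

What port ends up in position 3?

714: h=10 => slot 10
408: h=1 => slot 1
838: h=2 => slot 2
761: h=2, probe 2,3 => slot 3
893: h=2, probe 2,3,6 => slot 6
247: h=5 => slot 5
Table: [-, 408, 838, 761, -, 247, 893, -, -, -, 714]

761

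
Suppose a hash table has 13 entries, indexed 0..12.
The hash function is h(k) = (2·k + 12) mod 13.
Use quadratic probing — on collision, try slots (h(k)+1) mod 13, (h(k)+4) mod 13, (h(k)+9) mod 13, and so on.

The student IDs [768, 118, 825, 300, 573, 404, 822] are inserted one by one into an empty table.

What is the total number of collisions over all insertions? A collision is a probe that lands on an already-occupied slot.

Insert 768: h=1, slot 1 empty → index 1.
Insert 118: h=1, slot 1 occupied → index 2.
Insert 825: h=11, slot 11 empty → index 11.
Insert 300: h=1, slots 1,2 occupied → index 5.
Insert 573: h=1, slots 1,2,5 occupied → index 10.
Insert 404: h=1, slots 1,2,5,10 occupied → index 4.
Insert 822: h=5, slot 5 occupied → index 6.
Table: [_, 768, 118, _, 404, 300, 822, _, _, _, 573, 825, _]

11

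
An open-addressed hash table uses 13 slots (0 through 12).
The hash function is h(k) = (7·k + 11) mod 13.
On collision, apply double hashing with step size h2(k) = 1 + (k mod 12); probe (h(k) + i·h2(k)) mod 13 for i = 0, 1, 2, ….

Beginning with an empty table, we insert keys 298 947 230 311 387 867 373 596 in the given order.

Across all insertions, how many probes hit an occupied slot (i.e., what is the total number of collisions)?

5

298: h=4 → slot 4
947: h=10 → slot 10
230: h=9 → slot 9
311: h=4, h2=12, probe 4,3 → slot 3
387: h=3, h2=4, probe 3,7 → slot 7
867: h=9, h2=4, probe 9,0 → slot 0
373: h=9, h2=2, probe 9,11 → slot 11
596: h=10, h2=9, probe 10,6 → slot 6
Table: [867, —, —, 311, 298, —, 596, 387, —, 230, 947, 373, —]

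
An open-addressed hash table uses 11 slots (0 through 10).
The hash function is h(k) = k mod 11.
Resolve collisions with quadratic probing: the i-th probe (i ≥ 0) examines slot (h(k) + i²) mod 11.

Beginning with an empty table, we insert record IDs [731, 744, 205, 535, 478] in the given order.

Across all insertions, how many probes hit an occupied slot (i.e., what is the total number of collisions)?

4

731 hashes to 5; slot 5 is free -> place at 5.
744 hashes to 7; slot 7 is free -> place at 7.
205 hashes to 7; 7 taken -> place at 8.
535 hashes to 7; 7,8 taken -> place at 0.
478 hashes to 5; 5 taken -> place at 6.
Table: [535, —, —, —, —, 731, 478, 744, 205, —, —]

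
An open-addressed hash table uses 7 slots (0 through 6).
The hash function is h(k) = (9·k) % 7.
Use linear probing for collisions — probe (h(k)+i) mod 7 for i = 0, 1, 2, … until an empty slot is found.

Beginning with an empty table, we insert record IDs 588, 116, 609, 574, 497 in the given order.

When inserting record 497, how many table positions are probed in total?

588: h=0 => slot 0
116: h=1 => slot 1
609: h=0, probe 0,1,2 => slot 2
574: h=0, probe 0,1,2,3 => slot 3
497: h=0, probe 0,1,2,3,4 => slot 4
Table: [588, 116, 609, 574, 497, —, —]

5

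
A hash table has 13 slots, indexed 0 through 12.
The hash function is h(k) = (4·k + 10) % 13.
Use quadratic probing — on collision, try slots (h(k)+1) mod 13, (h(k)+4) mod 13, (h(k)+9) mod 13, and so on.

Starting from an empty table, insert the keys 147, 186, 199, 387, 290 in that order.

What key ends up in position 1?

Insert 147: h=0, slot 0 empty → index 0.
Insert 186: h=0, slot 0 occupied → index 1.
Insert 199: h=0, slots 0,1 occupied → index 4.
Insert 387: h=11, slot 11 empty → index 11.
Insert 290: h=0, slots 0,1,4 occupied → index 9.
Table: [147, 186, —, —, 199, —, —, —, —, 290, —, 387, —]

186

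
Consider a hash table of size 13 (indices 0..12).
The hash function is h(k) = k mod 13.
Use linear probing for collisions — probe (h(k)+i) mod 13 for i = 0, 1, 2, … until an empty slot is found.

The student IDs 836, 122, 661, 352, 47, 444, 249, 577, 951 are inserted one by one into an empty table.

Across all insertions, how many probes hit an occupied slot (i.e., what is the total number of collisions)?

7

836: h=4 => slot 4
122: h=5 => slot 5
661: h=11 => slot 11
352: h=1 => slot 1
47: h=8 => slot 8
444: h=2 => slot 2
249: h=2, probe 2,3 => slot 3
577: h=5, probe 5,6 => slot 6
951: h=2, probe 2,3,4,5,6,7 => slot 7
Table: [—, 352, 444, 249, 836, 122, 577, 951, 47, —, —, 661, —]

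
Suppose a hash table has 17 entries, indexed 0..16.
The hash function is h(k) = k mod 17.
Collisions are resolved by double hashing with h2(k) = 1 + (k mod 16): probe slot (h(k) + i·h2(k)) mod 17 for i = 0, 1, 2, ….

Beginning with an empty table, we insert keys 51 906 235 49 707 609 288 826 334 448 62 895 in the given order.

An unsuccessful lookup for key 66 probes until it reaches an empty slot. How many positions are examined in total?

4

51: h=0 → slot 0
906: h=5 → slot 5
235: h=14 → slot 14
49: h=15 → slot 15
707: h=10 → slot 10
609: h=14, h2=2, probe 14,16 → slot 16
288: h=16, h2=1, probe 16,0,1 → slot 1
826: h=10, h2=11, probe 10,4 → slot 4
334: h=11 → slot 11
448: h=6 → slot 6
62: h=11, h2=15, probe 11,9 → slot 9
895: h=11, h2=16, probe 11,10,9,8 → slot 8
Table: [51, 288, -, -, 826, 906, 448, -, 895, 62, 707, 334, -, -, 235, 49, 609]
Lookup 66: h=15, h2=3, probe 15,1,4,7 → slot 7 empty, not found.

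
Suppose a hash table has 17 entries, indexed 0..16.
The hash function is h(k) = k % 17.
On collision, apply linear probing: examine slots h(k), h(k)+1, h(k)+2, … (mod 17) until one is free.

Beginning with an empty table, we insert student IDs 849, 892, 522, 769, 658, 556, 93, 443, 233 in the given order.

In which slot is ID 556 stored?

14

849 hashes to 16; slot 16 is free -> place at 16.
892 hashes to 8; slot 8 is free -> place at 8.
522 hashes to 12; slot 12 is free -> place at 12.
769 hashes to 4; slot 4 is free -> place at 4.
658 hashes to 12; 12 taken -> place at 13.
556 hashes to 12; 12,13 taken -> place at 14.
93 hashes to 8; 8 taken -> place at 9.
443 hashes to 1; slot 1 is free -> place at 1.
233 hashes to 12; 12,13,14 taken -> place at 15.
Table: [—, 443, —, —, 769, —, —, —, 892, 93, —, —, 522, 658, 556, 233, 849]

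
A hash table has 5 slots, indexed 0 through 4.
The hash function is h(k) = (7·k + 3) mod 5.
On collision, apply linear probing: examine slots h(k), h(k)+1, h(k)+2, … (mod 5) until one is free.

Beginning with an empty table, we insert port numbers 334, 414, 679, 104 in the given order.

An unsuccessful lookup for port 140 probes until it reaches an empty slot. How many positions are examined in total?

3

334 hashes to 1; slot 1 is free => place at 1.
414 hashes to 1; 1 taken => place at 2.
679 hashes to 1; 1,2 taken => place at 3.
104 hashes to 1; 1,2,3 taken => place at 4.
Table: [., 334, 414, 679, 104]
Lookup 140: h=3, probe 3,4,0 → slot 0 empty, not found.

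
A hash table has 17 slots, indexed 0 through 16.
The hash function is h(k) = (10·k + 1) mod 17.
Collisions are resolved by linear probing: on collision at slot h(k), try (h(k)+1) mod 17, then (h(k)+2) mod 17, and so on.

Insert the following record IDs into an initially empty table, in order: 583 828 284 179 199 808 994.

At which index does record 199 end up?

583: h=0 => slot 0
828: h=2 => slot 2
284: h=2, probe 2,3 => slot 3
179: h=6 => slot 6
199: h=2, probe 2,3,4 => slot 4
808: h=6, probe 6,7 => slot 7
994: h=13 => slot 13
Table: [583, _, 828, 284, 199, _, 179, 808, _, _, _, _, _, 994, _, _, _]

4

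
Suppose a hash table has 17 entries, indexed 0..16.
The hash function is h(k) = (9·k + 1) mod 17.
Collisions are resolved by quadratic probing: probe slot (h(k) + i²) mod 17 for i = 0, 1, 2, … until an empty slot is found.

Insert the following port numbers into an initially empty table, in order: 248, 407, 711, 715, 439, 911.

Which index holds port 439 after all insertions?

12

248: h=6 => slot 6
407: h=9 => slot 9
711: h=8 => slot 8
715: h=10 => slot 10
439: h=8, probe 8,9,12 => slot 12
911: h=6, probe 6,7 => slot 7
Table: [., ., ., ., ., ., 248, 911, 711, 407, 715, ., 439, ., ., ., .]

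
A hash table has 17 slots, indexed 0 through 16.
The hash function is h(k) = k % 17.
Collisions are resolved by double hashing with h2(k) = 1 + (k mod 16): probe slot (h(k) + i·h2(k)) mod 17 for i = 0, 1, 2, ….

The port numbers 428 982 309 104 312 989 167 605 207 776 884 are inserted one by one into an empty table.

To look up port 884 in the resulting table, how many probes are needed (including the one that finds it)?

428 hashes to 3; slot 3 is free => place at 3.
982 hashes to 13; slot 13 is free => place at 13.
309 hashes to 3, h2=6; 3 taken => place at 9.
104 hashes to 2; slot 2 is free => place at 2.
312 hashes to 6; slot 6 is free => place at 6.
989 hashes to 3, h2=14; 3 taken => place at 0.
167 hashes to 14; slot 14 is free => place at 14.
605 hashes to 10; slot 10 is free => place at 10.
207 hashes to 3, h2=16; 3,2 taken => place at 1.
776 hashes to 11; slot 11 is free => place at 11.
884 hashes to 0, h2=5; 0 taken => place at 5.
Table: [989, 207, 104, 428, —, 884, 312, —, —, 309, 605, 776, —, 982, 167, —, —]
Lookup 884: h=0, h2=5, probe 0,5 → found at 5.

2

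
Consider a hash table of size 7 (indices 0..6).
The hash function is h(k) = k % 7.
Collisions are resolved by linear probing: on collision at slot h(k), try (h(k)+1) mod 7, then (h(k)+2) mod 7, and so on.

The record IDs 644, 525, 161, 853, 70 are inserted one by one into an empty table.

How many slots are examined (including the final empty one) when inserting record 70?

4

644: h=0 -> slot 0
525: h=0, probe 0,1 -> slot 1
161: h=0, probe 0,1,2 -> slot 2
853: h=6 -> slot 6
70: h=0, probe 0,1,2,3 -> slot 3
Table: [644, 525, 161, 70, _, _, 853]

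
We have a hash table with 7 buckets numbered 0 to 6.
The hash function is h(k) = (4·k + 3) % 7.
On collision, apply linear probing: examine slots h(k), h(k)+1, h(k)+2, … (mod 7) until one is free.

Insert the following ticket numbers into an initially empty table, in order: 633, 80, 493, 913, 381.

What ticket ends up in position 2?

80

633 hashes to 1; slot 1 is free -> place at 1.
80 hashes to 1; 1 taken -> place at 2.
493 hashes to 1; 1,2 taken -> place at 3.
913 hashes to 1; 1,2,3 taken -> place at 4.
381 hashes to 1; 1,2,3,4 taken -> place at 5.
Table: [_, 633, 80, 493, 913, 381, _]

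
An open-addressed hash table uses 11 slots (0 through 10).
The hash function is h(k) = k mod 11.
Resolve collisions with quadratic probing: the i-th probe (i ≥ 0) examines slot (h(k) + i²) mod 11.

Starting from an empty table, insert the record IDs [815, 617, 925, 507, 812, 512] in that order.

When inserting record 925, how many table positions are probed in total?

3

Insert 815: h=1, slot 1 empty → index 1.
Insert 617: h=1, slot 1 occupied → index 2.
Insert 925: h=1, slots 1,2 occupied → index 5.
Insert 507: h=1, slots 1,2,5 occupied → index 10.
Insert 812: h=9, slot 9 empty → index 9.
Insert 512: h=6, slot 6 empty → index 6.
Table: [—, 815, 617, —, —, 925, 512, —, —, 812, 507]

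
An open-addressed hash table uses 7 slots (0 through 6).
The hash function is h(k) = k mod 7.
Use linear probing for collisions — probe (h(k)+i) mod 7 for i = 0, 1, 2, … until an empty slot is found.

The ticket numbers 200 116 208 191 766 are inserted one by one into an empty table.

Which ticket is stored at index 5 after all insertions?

Insert 200: h=4, slot 4 empty -> index 4.
Insert 116: h=4, slot 4 occupied -> index 5.
Insert 208: h=5, slot 5 occupied -> index 6.
Insert 191: h=2, slot 2 empty -> index 2.
Insert 766: h=3, slot 3 empty -> index 3.
Table: [_, _, 191, 766, 200, 116, 208]

116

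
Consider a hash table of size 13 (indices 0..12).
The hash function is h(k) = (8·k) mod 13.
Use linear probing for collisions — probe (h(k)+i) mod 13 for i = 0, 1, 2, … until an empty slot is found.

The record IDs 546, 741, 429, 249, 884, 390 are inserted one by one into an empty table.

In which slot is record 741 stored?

546 hashes to 0; slot 0 is free -> place at 0.
741 hashes to 0; 0 taken -> place at 1.
429 hashes to 0; 0,1 taken -> place at 2.
249 hashes to 3; slot 3 is free -> place at 3.
884 hashes to 0; 0,1,2,3 taken -> place at 4.
390 hashes to 0; 0,1,2,3,4 taken -> place at 5.
Table: [546, 741, 429, 249, 884, 390, ∅, ∅, ∅, ∅, ∅, ∅, ∅]

1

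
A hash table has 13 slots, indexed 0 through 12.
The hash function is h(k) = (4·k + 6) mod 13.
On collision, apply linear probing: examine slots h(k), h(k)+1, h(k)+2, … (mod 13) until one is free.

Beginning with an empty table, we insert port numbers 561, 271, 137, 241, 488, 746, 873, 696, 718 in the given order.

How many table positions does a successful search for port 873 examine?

2

561: h=1 -> slot 1
271: h=11 -> slot 11
137: h=8 -> slot 8
241: h=8, probe 8,9 -> slot 9
488: h=8, probe 8,9,10 -> slot 10
746: h=0 -> slot 0
873: h=1, probe 1,2 -> slot 2
696: h=8, probe 8,9,10,11,12 -> slot 12
718: h=5 -> slot 5
Table: [746, 561, 873, ∅, ∅, 718, ∅, ∅, 137, 241, 488, 271, 696]
Lookup 873: h=1, probe 1,2 → found at 2.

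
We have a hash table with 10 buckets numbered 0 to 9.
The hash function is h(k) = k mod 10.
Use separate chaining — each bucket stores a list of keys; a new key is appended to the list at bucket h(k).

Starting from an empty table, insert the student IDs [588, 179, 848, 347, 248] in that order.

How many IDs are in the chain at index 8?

Insert 588: h=8, bucket 8 empty → new chain.
Insert 179: h=9, bucket 9 empty → new chain.
Insert 848: h=8, bucket 8 nonempty → append to chain.
Insert 347: h=7, bucket 7 empty → new chain.
Insert 248: h=8, bucket 8 nonempty → append to chain.
Final buckets:
0: —
1: —
2: —
3: —
4: —
5: —
6: —
7: 347
8: 588 -> 848 -> 248
9: 179

3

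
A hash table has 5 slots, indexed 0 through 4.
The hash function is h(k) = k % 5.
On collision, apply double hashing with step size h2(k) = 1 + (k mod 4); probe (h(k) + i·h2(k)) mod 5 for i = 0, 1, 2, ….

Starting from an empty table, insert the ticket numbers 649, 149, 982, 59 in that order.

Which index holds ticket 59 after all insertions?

3

Insert 649: h=4, slot 4 empty → index 4.
Insert 149: h=4, h2=2, slot 4 occupied → index 1.
Insert 982: h=2, slot 2 empty → index 2.
Insert 59: h=4, h2=4, slot 4 occupied → index 3.
Table: [., 149, 982, 59, 649]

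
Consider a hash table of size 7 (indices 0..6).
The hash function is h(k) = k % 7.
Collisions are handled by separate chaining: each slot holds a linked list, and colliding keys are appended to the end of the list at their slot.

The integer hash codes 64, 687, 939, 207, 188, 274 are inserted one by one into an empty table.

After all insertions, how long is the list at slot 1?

4

64 → bucket 1
687 → bucket 1 (collision)
939 → bucket 1 (collision)
207 → bucket 4
188 → bucket 6
274 → bucket 1 (collision)
Final buckets:
0: _
1: 64 -> 687 -> 939 -> 274
2: _
3: _
4: 207
5: _
6: 188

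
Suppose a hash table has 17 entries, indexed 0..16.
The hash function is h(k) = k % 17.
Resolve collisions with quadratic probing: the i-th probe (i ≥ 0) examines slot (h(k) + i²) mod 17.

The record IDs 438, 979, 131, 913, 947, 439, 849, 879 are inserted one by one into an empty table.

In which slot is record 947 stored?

4

438: h=13 -> slot 13
979: h=10 -> slot 10
131: h=12 -> slot 12
913: h=12, probe 12,13,16 -> slot 16
947: h=12, probe 12,13,16,4 -> slot 4
439: h=14 -> slot 14
849: h=16, probe 16,0 -> slot 0
879: h=12, probe 12,13,16,4,11 -> slot 11
Table: [849, ∅, ∅, ∅, 947, ∅, ∅, ∅, ∅, ∅, 979, 879, 131, 438, 439, ∅, 913]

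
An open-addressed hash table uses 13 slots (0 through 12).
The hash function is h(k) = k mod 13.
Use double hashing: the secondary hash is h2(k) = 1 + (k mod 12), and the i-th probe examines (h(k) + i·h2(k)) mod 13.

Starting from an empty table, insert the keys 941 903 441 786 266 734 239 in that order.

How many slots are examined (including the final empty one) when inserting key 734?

Insert 941: h=5, slot 5 empty -> index 5.
Insert 903: h=6, slot 6 empty -> index 6.
Insert 441: h=12, slot 12 empty -> index 12.
Insert 786: h=6, h2=7, slot 6 occupied -> index 0.
Insert 266: h=6, h2=3, slot 6 occupied -> index 9.
Insert 734: h=6, h2=3, slots 6,9,12 occupied -> index 2.
Insert 239: h=5, h2=12, slot 5 occupied -> index 4.
Table: [786, ∅, 734, ∅, 239, 941, 903, ∅, ∅, 266, ∅, ∅, 441]

4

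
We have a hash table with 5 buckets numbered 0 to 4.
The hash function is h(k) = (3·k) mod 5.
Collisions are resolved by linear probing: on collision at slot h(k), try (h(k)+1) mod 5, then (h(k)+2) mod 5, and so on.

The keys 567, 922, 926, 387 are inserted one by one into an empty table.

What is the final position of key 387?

Insert 567: h=1, slot 1 empty -> index 1.
Insert 922: h=1, slot 1 occupied -> index 2.
Insert 926: h=3, slot 3 empty -> index 3.
Insert 387: h=1, slots 1,2,3 occupied -> index 4.
Table: [-, 567, 922, 926, 387]

4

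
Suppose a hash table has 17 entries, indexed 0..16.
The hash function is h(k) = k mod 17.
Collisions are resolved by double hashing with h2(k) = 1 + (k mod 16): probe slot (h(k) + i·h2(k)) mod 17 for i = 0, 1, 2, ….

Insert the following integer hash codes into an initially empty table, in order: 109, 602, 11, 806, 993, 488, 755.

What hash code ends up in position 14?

806

109 hashes to 7; slot 7 is free => place at 7.
602 hashes to 7, h2=11; 7 taken => place at 1.
11 hashes to 11; slot 11 is free => place at 11.
806 hashes to 7, h2=7; 7 taken => place at 14.
993 hashes to 7, h2=2; 7 taken => place at 9.
488 hashes to 12; slot 12 is free => place at 12.
755 hashes to 7, h2=4; 7,11 taken => place at 15.
Table: [—, 602, —, —, —, —, —, 109, —, 993, —, 11, 488, —, 806, 755, —]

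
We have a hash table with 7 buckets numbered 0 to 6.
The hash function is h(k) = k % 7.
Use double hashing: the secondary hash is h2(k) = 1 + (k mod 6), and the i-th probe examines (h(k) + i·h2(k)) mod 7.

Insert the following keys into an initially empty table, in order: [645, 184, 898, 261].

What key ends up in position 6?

261

645 hashes to 1; slot 1 is free -> place at 1.
184 hashes to 2; slot 2 is free -> place at 2.
898 hashes to 2, h2=5; 2 taken -> place at 0.
261 hashes to 2, h2=4; 2 taken -> place at 6.
Table: [898, 645, 184, -, -, -, 261]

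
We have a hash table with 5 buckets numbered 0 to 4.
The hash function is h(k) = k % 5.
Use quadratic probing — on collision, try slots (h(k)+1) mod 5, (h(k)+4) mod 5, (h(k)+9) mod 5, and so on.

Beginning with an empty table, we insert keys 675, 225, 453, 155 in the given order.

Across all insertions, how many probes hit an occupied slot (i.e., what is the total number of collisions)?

3

Insert 675: h=0, slot 0 empty -> index 0.
Insert 225: h=0, slot 0 occupied -> index 1.
Insert 453: h=3, slot 3 empty -> index 3.
Insert 155: h=0, slots 0,1 occupied -> index 4.
Table: [675, 225, —, 453, 155]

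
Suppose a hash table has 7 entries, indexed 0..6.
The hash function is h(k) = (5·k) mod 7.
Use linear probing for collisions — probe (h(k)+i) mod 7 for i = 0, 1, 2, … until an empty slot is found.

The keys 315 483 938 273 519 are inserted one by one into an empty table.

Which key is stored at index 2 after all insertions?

Insert 315: h=0, slot 0 empty -> index 0.
Insert 483: h=0, slot 0 occupied -> index 1.
Insert 938: h=0, slots 0,1 occupied -> index 2.
Insert 273: h=0, slots 0,1,2 occupied -> index 3.
Insert 519: h=5, slot 5 empty -> index 5.
Table: [315, 483, 938, 273, -, 519, -]

938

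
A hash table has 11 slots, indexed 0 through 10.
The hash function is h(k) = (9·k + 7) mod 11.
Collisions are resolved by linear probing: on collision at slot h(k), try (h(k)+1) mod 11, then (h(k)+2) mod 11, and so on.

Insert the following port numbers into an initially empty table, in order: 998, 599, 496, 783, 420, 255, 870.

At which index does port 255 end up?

Insert 998: h=2, slot 2 empty → index 2.
Insert 599: h=8, slot 8 empty → index 8.
Insert 496: h=5, slot 5 empty → index 5.
Insert 783: h=3, slot 3 empty → index 3.
Insert 420: h=3, slot 3 occupied → index 4.
Insert 255: h=3, slots 3,4,5 occupied → index 6.
Insert 870: h=5, slots 5,6 occupied → index 7.
Table: [., ., 998, 783, 420, 496, 255, 870, 599, ., .]

6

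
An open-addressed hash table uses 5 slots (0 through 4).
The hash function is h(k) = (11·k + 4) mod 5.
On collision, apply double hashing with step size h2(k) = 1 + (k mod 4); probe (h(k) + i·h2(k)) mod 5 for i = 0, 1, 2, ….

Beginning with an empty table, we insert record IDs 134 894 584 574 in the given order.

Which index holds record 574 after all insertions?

2

134 hashes to 3; slot 3 is free → place at 3.
894 hashes to 3, h2=3; 3 taken → place at 1.
584 hashes to 3, h2=1; 3 taken → place at 4.
574 hashes to 3, h2=3; 3,1,4 taken → place at 2.
Table: [-, 894, 574, 134, 584]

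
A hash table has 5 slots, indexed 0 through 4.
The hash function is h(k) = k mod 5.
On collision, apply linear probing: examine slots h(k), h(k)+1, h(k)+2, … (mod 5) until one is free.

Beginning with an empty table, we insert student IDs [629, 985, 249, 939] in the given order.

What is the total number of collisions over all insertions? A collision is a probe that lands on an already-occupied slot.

629 hashes to 4; slot 4 is free -> place at 4.
985 hashes to 0; slot 0 is free -> place at 0.
249 hashes to 4; 4,0 taken -> place at 1.
939 hashes to 4; 4,0,1 taken -> place at 2.
Table: [985, 249, 939, _, 629]

5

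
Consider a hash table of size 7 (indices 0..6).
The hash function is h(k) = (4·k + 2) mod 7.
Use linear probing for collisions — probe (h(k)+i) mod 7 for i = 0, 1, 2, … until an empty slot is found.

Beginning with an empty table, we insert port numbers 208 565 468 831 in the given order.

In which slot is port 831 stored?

3

Insert 208: h=1, slot 1 empty => index 1.
Insert 565: h=1, slot 1 occupied => index 2.
Insert 468: h=5, slot 5 empty => index 5.
Insert 831: h=1, slots 1,2 occupied => index 3.
Table: [—, 208, 565, 831, —, 468, —]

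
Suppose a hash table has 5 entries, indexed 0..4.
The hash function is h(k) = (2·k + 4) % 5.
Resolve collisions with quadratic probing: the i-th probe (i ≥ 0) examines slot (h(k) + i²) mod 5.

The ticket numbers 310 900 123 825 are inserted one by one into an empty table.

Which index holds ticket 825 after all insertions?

310: h=4 -> slot 4
900: h=4, probe 4,0 -> slot 0
123: h=0, probe 0,1 -> slot 1
825: h=4, probe 4,0,3 -> slot 3
Table: [900, 123, ∅, 825, 310]

3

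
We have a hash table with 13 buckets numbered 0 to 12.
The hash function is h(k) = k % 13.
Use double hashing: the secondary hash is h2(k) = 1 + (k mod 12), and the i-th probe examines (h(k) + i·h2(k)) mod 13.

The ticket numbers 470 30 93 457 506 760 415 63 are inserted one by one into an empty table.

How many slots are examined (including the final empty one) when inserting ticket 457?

3

Insert 470: h=2, slot 2 empty => index 2.
Insert 30: h=4, slot 4 empty => index 4.
Insert 93: h=2, h2=10, slot 2 occupied => index 12.
Insert 457: h=2, h2=2, slots 2,4 occupied => index 6.
Insert 506: h=12, h2=3, slots 12,2 occupied => index 5.
Insert 760: h=6, h2=5, slot 6 occupied => index 11.
Insert 415: h=12, h2=8, slot 12 occupied => index 7.
Insert 63: h=11, h2=4, slots 11,2,6 occupied => index 10.
Table: [—, —, 470, —, 30, 506, 457, 415, —, —, 63, 760, 93]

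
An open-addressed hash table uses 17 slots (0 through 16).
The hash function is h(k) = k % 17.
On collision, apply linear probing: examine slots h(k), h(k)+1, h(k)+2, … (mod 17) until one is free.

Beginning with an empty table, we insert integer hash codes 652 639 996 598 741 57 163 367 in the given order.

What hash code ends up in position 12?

Insert 652: h=6, slot 6 empty → index 6.
Insert 639: h=10, slot 10 empty → index 10.
Insert 996: h=10, slot 10 occupied → index 11.
Insert 598: h=3, slot 3 empty → index 3.
Insert 741: h=10, slots 10,11 occupied → index 12.
Insert 57: h=6, slot 6 occupied → index 7.
Insert 163: h=10, slots 10,11,12 occupied → index 13.
Insert 367: h=10, slots 10,11,12,13 occupied → index 14.
Table: [—, —, —, 598, —, —, 652, 57, —, —, 639, 996, 741, 163, 367, —, —]

741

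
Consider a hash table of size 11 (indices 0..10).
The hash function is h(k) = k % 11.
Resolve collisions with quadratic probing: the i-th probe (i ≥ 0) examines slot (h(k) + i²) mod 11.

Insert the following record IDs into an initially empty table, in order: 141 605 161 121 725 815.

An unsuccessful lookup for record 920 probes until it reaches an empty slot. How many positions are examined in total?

Insert 141: h=9, slot 9 empty -> index 9.
Insert 605: h=0, slot 0 empty -> index 0.
Insert 161: h=7, slot 7 empty -> index 7.
Insert 121: h=0, slot 0 occupied -> index 1.
Insert 725: h=10, slot 10 empty -> index 10.
Insert 815: h=1, slot 1 occupied -> index 2.
Table: [605, 121, 815, —, —, —, —, 161, —, 141, 725]
Lookup 920: h=7, probe 7,8 → slot 8 empty, not found.

2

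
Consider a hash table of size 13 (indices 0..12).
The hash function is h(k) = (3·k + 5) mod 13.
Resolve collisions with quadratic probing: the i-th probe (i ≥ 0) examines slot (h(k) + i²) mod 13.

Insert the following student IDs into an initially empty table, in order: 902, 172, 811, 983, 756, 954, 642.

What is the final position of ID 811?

8

902 hashes to 7; slot 7 is free -> place at 7.
172 hashes to 1; slot 1 is free -> place at 1.
811 hashes to 7; 7 taken -> place at 8.
983 hashes to 3; slot 3 is free -> place at 3.
756 hashes to 11; slot 11 is free -> place at 11.
954 hashes to 7; 7,8,11,3 taken -> place at 10.
642 hashes to 7; 7,8,11,3,10 taken -> place at 6.
Table: [_, 172, _, 983, _, _, 642, 902, 811, _, 954, 756, _]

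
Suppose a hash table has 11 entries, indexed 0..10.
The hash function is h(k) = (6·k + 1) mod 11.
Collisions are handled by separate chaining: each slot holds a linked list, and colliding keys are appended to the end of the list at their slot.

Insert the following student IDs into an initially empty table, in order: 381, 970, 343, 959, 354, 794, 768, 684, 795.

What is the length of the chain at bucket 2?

381 -> bucket 10
970 -> bucket 2
343 -> bucket 2 (collision)
959 -> bucket 2 (collision)
354 -> bucket 2 (collision)
794 -> bucket 2 (collision)
768 -> bucket 0
684 -> bucket 2 (collision)
795 -> bucket 8
Final buckets:
0: 768
1: -
2: 970 -> 343 -> 959 -> 354 -> 794 -> 684
3: -
4: -
5: -
6: -
7: -
8: 795
9: -
10: 381

6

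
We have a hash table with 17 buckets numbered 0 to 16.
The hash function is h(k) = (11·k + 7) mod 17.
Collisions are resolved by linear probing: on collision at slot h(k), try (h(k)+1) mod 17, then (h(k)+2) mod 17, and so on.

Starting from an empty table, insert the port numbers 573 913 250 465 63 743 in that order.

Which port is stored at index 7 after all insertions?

573: h=3 -> slot 3
913: h=3, probe 3,4 -> slot 4
250: h=3, probe 3,4,5 -> slot 5
465: h=5, probe 5,6 -> slot 6
63: h=3, probe 3,4,5,6,7 -> slot 7
743: h=3, probe 3,4,5,6,7,8 -> slot 8
Table: [-, -, -, 573, 913, 250, 465, 63, 743, -, -, -, -, -, -, -, -]

63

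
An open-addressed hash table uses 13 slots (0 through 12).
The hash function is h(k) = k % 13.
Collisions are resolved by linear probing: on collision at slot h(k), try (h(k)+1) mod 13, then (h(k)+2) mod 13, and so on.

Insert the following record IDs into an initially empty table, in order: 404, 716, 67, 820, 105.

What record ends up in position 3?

404 hashes to 1; slot 1 is free => place at 1.
716 hashes to 1; 1 taken => place at 2.
67 hashes to 2; 2 taken => place at 3.
820 hashes to 1; 1,2,3 taken => place at 4.
105 hashes to 1; 1,2,3,4 taken => place at 5.
Table: [-, 404, 716, 67, 820, 105, -, -, -, -, -, -, -]

67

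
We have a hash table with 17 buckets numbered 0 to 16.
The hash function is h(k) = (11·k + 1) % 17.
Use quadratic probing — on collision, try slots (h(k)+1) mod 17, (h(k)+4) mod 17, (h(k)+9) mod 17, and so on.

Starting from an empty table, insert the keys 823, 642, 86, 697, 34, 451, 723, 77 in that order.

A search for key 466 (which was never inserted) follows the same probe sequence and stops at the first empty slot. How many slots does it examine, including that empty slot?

Insert 823: h=10, slot 10 empty → index 10.
Insert 642: h=8, slot 8 empty → index 8.
Insert 86: h=12, slot 12 empty → index 12.
Insert 697: h=1, slot 1 empty → index 1.
Insert 34: h=1, slot 1 occupied → index 2.
Insert 451: h=15, slot 15 empty → index 15.
Insert 723: h=15, slot 15 occupied → index 16.
Insert 77: h=15, slots 15,16,2 occupied → index 7.
Table: [., 697, 34, ., ., ., ., 77, 642, ., 823, ., 86, ., ., 451, 723]
Lookup 466: h=10, probe 10,11 → slot 11 empty, not found.

2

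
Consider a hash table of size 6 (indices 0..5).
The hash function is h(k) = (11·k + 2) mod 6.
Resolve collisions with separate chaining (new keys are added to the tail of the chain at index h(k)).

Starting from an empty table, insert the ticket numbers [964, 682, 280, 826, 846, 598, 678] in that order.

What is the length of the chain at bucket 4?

964 -> bucket 4
682 -> bucket 4 (collision)
280 -> bucket 4 (collision)
826 -> bucket 4 (collision)
846 -> bucket 2
598 -> bucket 4 (collision)
678 -> bucket 2 (collision)
Final buckets:
0: —
1: —
2: 846 -> 678
3: —
4: 964 -> 682 -> 280 -> 826 -> 598
5: —

5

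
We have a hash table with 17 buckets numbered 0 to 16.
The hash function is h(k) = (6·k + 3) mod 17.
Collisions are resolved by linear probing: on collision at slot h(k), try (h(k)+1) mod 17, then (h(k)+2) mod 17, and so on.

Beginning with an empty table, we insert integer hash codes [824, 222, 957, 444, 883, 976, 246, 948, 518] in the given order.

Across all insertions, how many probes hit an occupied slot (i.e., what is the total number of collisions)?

824: h=0 → slot 0
222: h=9 → slot 9
957: h=16 → slot 16
444: h=15 → slot 15
883: h=14 → slot 14
976: h=11 → slot 11
246: h=0, probe 0,1 → slot 1
948: h=13 → slot 13
518: h=0, probe 0,1,2 → slot 2
Table: [824, 246, 518, ., ., ., ., ., ., 222, ., 976, ., 948, 883, 444, 957]

3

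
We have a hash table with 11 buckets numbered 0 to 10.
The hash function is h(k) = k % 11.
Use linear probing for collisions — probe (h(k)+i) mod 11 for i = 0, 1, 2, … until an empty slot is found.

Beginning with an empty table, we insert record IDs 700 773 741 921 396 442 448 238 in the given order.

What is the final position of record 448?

700: h=7 → slot 7
773: h=3 → slot 3
741: h=4 → slot 4
921: h=8 → slot 8
396: h=0 → slot 0
442: h=2 → slot 2
448: h=8, probe 8,9 → slot 9
238: h=7, probe 7,8,9,10 → slot 10
Table: [396, -, 442, 773, 741, -, -, 700, 921, 448, 238]

9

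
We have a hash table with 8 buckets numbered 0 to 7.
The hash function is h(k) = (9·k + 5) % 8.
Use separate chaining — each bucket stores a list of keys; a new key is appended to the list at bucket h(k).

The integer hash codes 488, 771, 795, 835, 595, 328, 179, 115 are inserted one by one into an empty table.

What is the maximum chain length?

488 -> bucket 5
771 -> bucket 0
795 -> bucket 0 (collision)
835 -> bucket 0 (collision)
595 -> bucket 0 (collision)
328 -> bucket 5 (collision)
179 -> bucket 0 (collision)
115 -> bucket 0 (collision)
Final buckets:
0: 771 -> 795 -> 835 -> 595 -> 179 -> 115
1: ∅
2: ∅
3: ∅
4: ∅
5: 488 -> 328
6: ∅
7: ∅

6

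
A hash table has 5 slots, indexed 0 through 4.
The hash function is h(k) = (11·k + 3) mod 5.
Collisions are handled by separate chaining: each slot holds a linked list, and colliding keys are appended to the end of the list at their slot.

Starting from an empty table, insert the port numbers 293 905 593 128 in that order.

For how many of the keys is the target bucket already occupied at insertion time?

293 -> bucket 1
905 -> bucket 3
593 -> bucket 1 (collision)
128 -> bucket 1 (collision)
Final buckets:
0: _
1: 293 -> 593 -> 128
2: _
3: 905
4: _

2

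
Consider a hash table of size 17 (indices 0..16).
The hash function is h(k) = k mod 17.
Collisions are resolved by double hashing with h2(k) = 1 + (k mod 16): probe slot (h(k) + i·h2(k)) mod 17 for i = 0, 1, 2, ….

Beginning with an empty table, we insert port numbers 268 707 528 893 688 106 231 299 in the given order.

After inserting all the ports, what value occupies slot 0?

231

268 hashes to 13; slot 13 is free => place at 13.
707 hashes to 10; slot 10 is free => place at 10.
528 hashes to 1; slot 1 is free => place at 1.
893 hashes to 9; slot 9 is free => place at 9.
688 hashes to 8; slot 8 is free => place at 8.
106 hashes to 4; slot 4 is free => place at 4.
231 hashes to 10, h2=8; 10,1,9 taken => place at 0.
299 hashes to 10, h2=12; 10 taken => place at 5.
Table: [231, 528, -, -, 106, 299, -, -, 688, 893, 707, -, -, 268, -, -, -]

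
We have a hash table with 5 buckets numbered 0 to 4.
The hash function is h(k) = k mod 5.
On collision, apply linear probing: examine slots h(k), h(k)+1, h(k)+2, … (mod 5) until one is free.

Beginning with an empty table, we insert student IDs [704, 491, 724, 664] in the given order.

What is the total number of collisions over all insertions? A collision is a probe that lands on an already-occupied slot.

704 hashes to 4; slot 4 is free => place at 4.
491 hashes to 1; slot 1 is free => place at 1.
724 hashes to 4; 4 taken => place at 0.
664 hashes to 4; 4,0,1 taken => place at 2.
Table: [724, 491, 664, —, 704]

4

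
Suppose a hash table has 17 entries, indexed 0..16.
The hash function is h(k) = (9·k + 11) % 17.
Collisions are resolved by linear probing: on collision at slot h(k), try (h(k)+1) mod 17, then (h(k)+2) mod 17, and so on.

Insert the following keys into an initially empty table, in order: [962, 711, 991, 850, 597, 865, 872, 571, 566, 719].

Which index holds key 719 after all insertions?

Insert 962: h=16, slot 16 empty => index 16.
Insert 711: h=1, slot 1 empty => index 1.
Insert 991: h=5, slot 5 empty => index 5.
Insert 850: h=11, slot 11 empty => index 11.
Insert 597: h=12, slot 12 empty => index 12.
Insert 865: h=10, slot 10 empty => index 10.
Insert 872: h=5, slot 5 occupied => index 6.
Insert 571: h=16, slot 16 occupied => index 0.
Insert 566: h=5, slots 5,6 occupied => index 7.
Insert 719: h=5, slots 5,6,7 occupied => index 8.
Table: [571, 711, ∅, ∅, ∅, 991, 872, 566, 719, ∅, 865, 850, 597, ∅, ∅, ∅, 962]

8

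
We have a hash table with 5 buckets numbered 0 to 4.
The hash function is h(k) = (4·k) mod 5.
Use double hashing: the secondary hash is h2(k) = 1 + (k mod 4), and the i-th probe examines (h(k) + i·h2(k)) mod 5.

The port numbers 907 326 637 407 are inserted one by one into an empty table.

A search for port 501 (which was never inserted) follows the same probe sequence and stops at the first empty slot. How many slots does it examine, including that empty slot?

Insert 907: h=3, slot 3 empty => index 3.
Insert 326: h=4, slot 4 empty => index 4.
Insert 637: h=3, h2=2, slot 3 occupied => index 0.
Insert 407: h=3, h2=4, slot 3 occupied => index 2.
Table: [637, —, 407, 907, 326]
Lookup 501: h=4, h2=2, probe 4,1 → slot 1 empty, not found.

2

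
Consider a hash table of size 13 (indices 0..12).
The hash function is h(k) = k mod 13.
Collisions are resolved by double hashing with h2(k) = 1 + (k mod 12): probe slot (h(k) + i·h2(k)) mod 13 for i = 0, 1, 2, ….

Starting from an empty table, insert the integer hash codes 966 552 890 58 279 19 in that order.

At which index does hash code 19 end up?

966: h=4 -> slot 4
552: h=6 -> slot 6
890: h=6, h2=3, probe 6,9 -> slot 9
58: h=6, h2=11, probe 6,4,2 -> slot 2
279: h=6, h2=4, probe 6,10 -> slot 10
19: h=6, h2=8, probe 6,1 -> slot 1
Table: [., 19, 58, ., 966, ., 552, ., ., 890, 279, ., .]

1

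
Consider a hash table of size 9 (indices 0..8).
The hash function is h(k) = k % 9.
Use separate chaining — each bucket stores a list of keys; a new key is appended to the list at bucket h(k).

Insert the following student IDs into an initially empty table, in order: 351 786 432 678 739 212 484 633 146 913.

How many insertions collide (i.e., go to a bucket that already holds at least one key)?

3

Insert 351: h=0, bucket 0 empty → new chain.
Insert 786: h=3, bucket 3 empty → new chain.
Insert 432: h=0, bucket 0 nonempty → append to chain.
Insert 678: h=3, bucket 3 nonempty → append to chain.
Insert 739: h=1, bucket 1 empty → new chain.
Insert 212: h=5, bucket 5 empty → new chain.
Insert 484: h=7, bucket 7 empty → new chain.
Insert 633: h=3, bucket 3 nonempty → append to chain.
Insert 146: h=2, bucket 2 empty → new chain.
Insert 913: h=4, bucket 4 empty → new chain.
Final buckets:
0: 351 -> 432
1: 739
2: 146
3: 786 -> 678 -> 633
4: 913
5: 212
6: ∅
7: 484
8: ∅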